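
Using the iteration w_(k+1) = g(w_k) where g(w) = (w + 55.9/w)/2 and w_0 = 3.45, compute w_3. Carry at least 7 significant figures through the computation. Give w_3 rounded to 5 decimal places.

7.48172

w_1 = g(3.450000) = 9.826449
w_2 = g(9.826449) = 7.757589
w_3 = g(7.757589) = 7.481718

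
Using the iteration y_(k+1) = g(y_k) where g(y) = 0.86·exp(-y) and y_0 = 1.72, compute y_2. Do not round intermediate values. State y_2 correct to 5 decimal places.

y_1 = g(1.720000) = 0.153997
y_2 = g(0.153997) = 0.737256

0.73726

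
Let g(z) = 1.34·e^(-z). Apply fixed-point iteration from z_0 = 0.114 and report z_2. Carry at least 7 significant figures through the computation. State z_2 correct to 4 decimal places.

z_1 = g(0.114000) = 1.195626
z_2 = g(1.195626) = 0.405370

0.4054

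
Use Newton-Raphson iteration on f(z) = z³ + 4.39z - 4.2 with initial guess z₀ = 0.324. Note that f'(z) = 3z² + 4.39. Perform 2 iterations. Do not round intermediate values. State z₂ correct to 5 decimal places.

z_0 = 0.324000: f = -2.743628, f' = 4.704928 → z_1 = 0.324000 - (-2.743628)/(4.704928) = 0.907139
z_1 = 0.907139: f = 0.528827, f' = 6.858704 → z_2 = 0.907139 - (0.528827)/(6.858704) = 0.830036

0.83004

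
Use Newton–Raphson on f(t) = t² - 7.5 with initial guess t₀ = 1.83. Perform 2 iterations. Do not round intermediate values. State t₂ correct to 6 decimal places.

2.747195

f'(t) = 2t
t_0 = 1.830000: f = -4.151100, f' = 3.660000 → t_1 = 1.830000 - (-4.151100)/(3.660000) = 2.964180
t_1 = 2.964180: f = 1.286365, f' = 5.928361 → t_2 = 2.964180 - (1.286365)/(5.928361) = 2.747195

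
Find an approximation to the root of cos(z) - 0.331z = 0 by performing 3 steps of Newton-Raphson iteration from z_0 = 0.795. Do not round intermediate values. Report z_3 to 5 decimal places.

1.17230

Newton update: z ← z − f(z)/f'(z).
f'(z) = -sin(z) - 0.331
z_0 = 0.795000: f = 0.437140, f' = -1.044864 → z_1 = 0.795000 - (0.437140)/(-1.044864) = 1.213370
z_1 = 1.213370: f = -0.051761, f' = -1.267800 → z_2 = 1.213370 - (-0.051761)/(-1.267800) = 1.172543
z_2 = 1.172543: f = -0.000302, f' = -1.252740 → z_3 = 1.172543 - (-0.000302)/(-1.252740) = 1.172301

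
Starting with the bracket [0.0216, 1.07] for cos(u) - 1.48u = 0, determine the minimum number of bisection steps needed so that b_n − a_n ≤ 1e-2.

7

Initial width b − a = 1.07 − 0.0216 = 1.048400.
After n steps the width is (b−a)/2^n; need (b−a)/2^n ≤ 1e-2.
So n ≥ log₂(1.048400/1e-2) = log₂(104.8400) ≈ 6.7120.
Hence n = 7.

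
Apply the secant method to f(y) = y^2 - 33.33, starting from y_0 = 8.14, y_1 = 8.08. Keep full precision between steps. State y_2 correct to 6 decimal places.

Secant update: y_(k+1) = y_k − f(y_k)·(y_k − y_(k-1))/(f(y_k) − f(y_(k-1))).
f(y_0) = 32.929600, f(y_1) = 31.956400
y_2 = 8.080000 - (31.956400)·(8.080000 - 8.140000)/(31.956400 - (32.929600)) = 6.109815; f(y_2) = 3.999840

6.109815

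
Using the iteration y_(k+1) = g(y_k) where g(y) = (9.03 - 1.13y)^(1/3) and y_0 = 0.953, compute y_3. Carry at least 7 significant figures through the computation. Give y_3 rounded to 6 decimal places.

1.903029

y_1 = g(0.953000) = 1.996085
y_2 = g(1.996085) = 1.892158
y_3 = g(1.892158) = 1.903029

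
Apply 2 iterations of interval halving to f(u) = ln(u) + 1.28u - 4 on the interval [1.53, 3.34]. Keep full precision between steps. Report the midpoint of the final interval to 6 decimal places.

f(1.530000) = -1.616332, f(3.340000) = 1.481171 (opposite signs)
step 1: m = 2.435000, f(m) = 0.006747 > 0 → root in [1.530000, 2.435000]
step 2: m = 1.982500, f(m) = -0.778041 < 0 → root in [1.982500, 2.435000]
Midpoint of [1.982500, 2.435000] = 2.208750

2.208750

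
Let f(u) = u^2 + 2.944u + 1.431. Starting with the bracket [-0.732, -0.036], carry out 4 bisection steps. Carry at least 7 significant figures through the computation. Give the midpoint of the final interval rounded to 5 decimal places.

-0.62325

f(-0.732000) = -0.188184, f(-0.036000) = 1.326312 (opposite signs)
step 1: m = -0.384000, f(m) = 0.447960 > 0 → root in [-0.732000, -0.384000]
step 2: m = -0.558000, f(m) = 0.099612 > 0 → root in [-0.732000, -0.558000]
step 3: m = -0.645000, f(m) = -0.051855 < 0 → root in [-0.645000, -0.558000]
step 4: m = -0.601500, f(m) = 0.021986 > 0 → root in [-0.645000, -0.601500]
Midpoint of [-0.645000, -0.601500] = -0.623250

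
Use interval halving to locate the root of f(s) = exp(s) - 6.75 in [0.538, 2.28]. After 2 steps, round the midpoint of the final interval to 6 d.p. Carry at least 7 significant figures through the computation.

2.062250

f(0.538000) = -5.037422, f(2.280000) = 3.026680 (opposite signs)
step 1: m = 1.409000, f(m) = -2.658139 < 0 → root in [1.409000, 2.280000]
step 2: m = 1.844500, f(m) = -0.425063 < 0 → root in [1.844500, 2.280000]
Midpoint of [1.844500, 2.280000] = 2.062250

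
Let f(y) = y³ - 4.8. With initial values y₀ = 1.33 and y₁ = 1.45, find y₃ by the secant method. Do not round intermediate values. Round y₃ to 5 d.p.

f(y_0) = -2.447363, f(y_1) = -1.751375
y_2 = 1.450000 - (-1.751375)·(1.450000 - 1.330000)/(-1.751375 - (-2.447363)) = 1.751966; f(y_2) = 0.577462
y_3 = 1.751966 - (0.577462)·(1.751966 - 1.450000)/(0.577462 - (-1.751375)) = 1.677090; f(y_3) = -0.082962

1.67709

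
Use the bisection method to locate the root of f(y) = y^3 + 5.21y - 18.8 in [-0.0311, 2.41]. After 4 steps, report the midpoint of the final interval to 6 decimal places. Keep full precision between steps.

f(-0.031100) = -18.962061, f(2.410000) = 7.753621 (opposite signs)
step 1: m = 1.189450, f(m) = -10.920142 < 0 → root in [1.189450, 2.410000]
step 2: m = 1.799725, f(m) = -3.594105 < 0 → root in [1.799725, 2.410000]
step 3: m = 2.104863, f(m) = 1.491814 > 0 → root in [1.799725, 2.104863]
step 4: m = 1.952294, f(m) = -1.187478 < 0 → root in [1.952294, 2.104863]
Midpoint of [1.952294, 2.104863] = 2.028578

2.028578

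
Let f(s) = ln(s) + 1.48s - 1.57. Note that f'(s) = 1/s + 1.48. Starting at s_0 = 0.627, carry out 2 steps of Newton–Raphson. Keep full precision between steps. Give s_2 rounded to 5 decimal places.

Newton update: s ← s − f(s)/f'(s).
s_0 = 0.627000: f = -1.108849, f' = 3.074896 → s_1 = 0.627000 - (-1.108849)/(3.074896) = 0.987613
s_1 = 0.987613: f = -0.120796, f' = 2.492542 → s_2 = 0.987613 - (-0.120796)/(2.492542) = 1.036076

1.03608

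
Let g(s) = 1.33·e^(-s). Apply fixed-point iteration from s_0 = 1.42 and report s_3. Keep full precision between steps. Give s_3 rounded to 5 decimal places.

0.50704

s_1 = g(1.420000) = 0.321480
s_2 = g(0.321480) = 0.964350
s_3 = g(0.964350) = 0.507037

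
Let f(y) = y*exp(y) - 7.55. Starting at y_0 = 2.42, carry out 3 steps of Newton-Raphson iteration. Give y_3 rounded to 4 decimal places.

f'(y) = (y+1)*exp(y)
y_0 = 2.420000: f = 19.664980, f' = 38.460839 → y_1 = 2.420000 - (19.664980)/(38.460839) = 1.908701
y_1 = 1.908701: f = 5.322899, f' = 19.617223 → y_2 = 1.908701 - (5.322899)/(19.617223) = 1.637363
y_2 = 1.637363: f = 0.868657, f' = 13.560251 → y_3 = 1.637363 - (0.868657)/(13.560251) = 1.573304

1.5733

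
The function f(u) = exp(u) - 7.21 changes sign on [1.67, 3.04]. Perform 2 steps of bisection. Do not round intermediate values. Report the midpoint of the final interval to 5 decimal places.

1.84125

f(1.670000) = -1.897832, f(3.040000) = 13.695243 (opposite signs)
step 1: m = 2.355000, f(m) = 3.328129 > 0 → root in [1.670000, 2.355000]
step 2: m = 2.012500, f(m) = 0.271999 > 0 → root in [1.670000, 2.012500]
Midpoint of [1.670000, 2.012500] = 1.841250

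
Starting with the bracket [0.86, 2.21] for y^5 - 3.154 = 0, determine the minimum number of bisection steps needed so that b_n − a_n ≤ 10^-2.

8

Initial width b − a = 2.21 − 0.86 = 1.350000.
After n steps the width is (b−a)/2^n; need (b−a)/2^n ≤ 10^-2.
So n ≥ log₂(1.350000/10^-2) = log₂(135.0000) ≈ 7.0768.
Hence n = 8.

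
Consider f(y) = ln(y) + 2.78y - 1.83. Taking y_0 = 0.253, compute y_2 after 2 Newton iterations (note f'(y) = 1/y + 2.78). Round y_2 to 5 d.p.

y_0 = 0.253000: f = -2.501026, f' = 6.732569 → y_1 = 0.253000 - (-2.501026)/(6.732569) = 0.624482
y_1 = 0.624482: f = -0.564774, f' = 4.381328 → y_2 = 0.624482 - (-0.564774)/(4.381328) = 0.753386

0.75339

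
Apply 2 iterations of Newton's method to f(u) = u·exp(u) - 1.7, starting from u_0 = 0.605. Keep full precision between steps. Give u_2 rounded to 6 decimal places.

0.780154

f'(u) = (u + 1)·exp(u)
u_0 = 0.605000: f = -0.592092, f' = 2.939160 → u_1 = 0.605000 - (-0.592092)/(2.939160) = 0.806450
u_1 = 0.806450: f = 0.106399, f' = 4.046340 → u_2 = 0.806450 - (0.106399)/(4.046340) = 0.780154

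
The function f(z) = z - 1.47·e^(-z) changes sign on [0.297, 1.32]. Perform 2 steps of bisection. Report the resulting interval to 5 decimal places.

[0.55275, 0.80850]

f(0.297000) = -0.795275, f(1.320000) = 0.927311 (opposite signs)
step 1: m = 0.808500, f(m) = 0.153577 > 0 → root in [0.297000, 0.808500]
step 2: m = 0.552750, f(m) = -0.293037 < 0 → root in [0.552750, 0.808500]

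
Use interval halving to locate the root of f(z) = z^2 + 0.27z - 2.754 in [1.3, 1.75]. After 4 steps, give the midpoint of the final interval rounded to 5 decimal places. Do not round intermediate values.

f(1.300000) = -0.713000, f(1.750000) = 0.781000 (opposite signs)
step 1: m = 1.525000, f(m) = -0.016625 < 0 → root in [1.525000, 1.750000]
step 2: m = 1.637500, f(m) = 0.369531 > 0 → root in [1.525000, 1.637500]
step 3: m = 1.581250, f(m) = 0.173289 > 0 → root in [1.525000, 1.581250]
step 4: m = 1.553125, f(m) = 0.077541 > 0 → root in [1.525000, 1.553125]
Midpoint of [1.525000, 1.553125] = 1.539062

1.53906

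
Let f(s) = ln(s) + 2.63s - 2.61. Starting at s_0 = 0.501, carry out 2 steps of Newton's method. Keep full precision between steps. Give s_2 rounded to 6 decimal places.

f'(s) = 1/s + 2.63
s_0 = 0.501000: f = -1.983519, f' = 4.626008 → s_1 = 0.501000 - (-1.983519)/(4.626008) = 0.929776
s_1 = 0.929776: f = -0.237502, f' = 3.705528 → s_2 = 0.929776 - (-0.237502)/(3.705528) = 0.993870

0.993870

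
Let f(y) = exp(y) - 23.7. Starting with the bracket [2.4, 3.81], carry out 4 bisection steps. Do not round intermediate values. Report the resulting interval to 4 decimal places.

[3.1050, 3.1931]

f(2.400000) = -12.676824, f(3.810000) = 21.450439 (opposite signs)
step 1: m = 3.105000, f(m) = -1.390781 < 0 → root in [3.105000, 3.810000]
step 2: m = 3.457500, f(m) = 8.037533 > 0 → root in [3.105000, 3.457500]
step 3: m = 3.281250, f(m) = 2.909013 > 0 → root in [3.105000, 3.281250]
step 4: m = 3.193125, f(m) = 0.664447 > 0 → root in [3.105000, 3.193125]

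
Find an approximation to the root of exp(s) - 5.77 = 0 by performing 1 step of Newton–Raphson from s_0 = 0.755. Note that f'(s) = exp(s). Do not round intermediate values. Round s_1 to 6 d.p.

2.466961

Newton update: s ← s − f(s)/f'(s).
s_0 = 0.755000: f = -3.642388, f' = 2.127612 → s_1 = 0.755000 - (-3.642388)/(2.127612) = 2.466961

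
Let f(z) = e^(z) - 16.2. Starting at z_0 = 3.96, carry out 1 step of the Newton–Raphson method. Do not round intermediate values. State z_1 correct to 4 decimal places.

3.2688

f'(z) = e^(z)
z_0 = 3.960000: f = 36.257326, f' = 52.457326 → z_1 = 3.960000 - (36.257326)/(52.457326) = 3.268822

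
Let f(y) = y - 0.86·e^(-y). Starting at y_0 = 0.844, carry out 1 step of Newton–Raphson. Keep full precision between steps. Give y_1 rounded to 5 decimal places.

f'(y) = 1 + 0.86·e^(-y)
y_0 = 0.844000: f = 0.474211, f' = 1.369789 → y_1 = 0.844000 - (0.474211)/(1.369789) = 0.497807

0.49781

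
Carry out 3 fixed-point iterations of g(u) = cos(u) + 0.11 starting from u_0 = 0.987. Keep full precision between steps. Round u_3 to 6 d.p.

u_1 = g(0.987000) = 0.661195
u_2 = g(0.661195) = 0.899259
u_3 = g(0.899259) = 0.732190

0.732190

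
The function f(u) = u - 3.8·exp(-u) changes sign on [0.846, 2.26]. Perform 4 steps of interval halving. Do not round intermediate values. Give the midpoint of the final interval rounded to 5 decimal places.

f(0.846000) = -0.784686, f(2.260000) = 1.863468 (opposite signs)
step 1: m = 1.553000, f(m) = 0.748874 > 0 → root in [0.846000, 1.553000]
step 2: m = 1.199500, f(m) = 0.054390 > 0 → root in [0.846000, 1.199500]
step 3: m = 1.022750, f(m) = -0.343748 < 0 → root in [1.022750, 1.199500]
step 4: m = 1.111125, f(m) = -0.139791 < 0 → root in [1.111125, 1.199500]
Midpoint of [1.111125, 1.199500] = 1.155312

1.15531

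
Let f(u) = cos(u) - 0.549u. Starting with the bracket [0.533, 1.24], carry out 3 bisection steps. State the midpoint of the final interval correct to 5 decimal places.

f(0.533000) = 0.568670, f(1.240000) = -0.355964 (opposite signs)
step 1: m = 0.886500, f(m) = 0.145439 > 0 → root in [0.886500, 1.240000]
step 2: m = 1.063250, f(m) = -0.097690 < 0 → root in [0.886500, 1.063250]
step 3: m = 0.974875, f(m) = 0.026065 > 0 → root in [0.974875, 1.063250]
Midpoint of [0.974875, 1.063250] = 1.019062

1.01906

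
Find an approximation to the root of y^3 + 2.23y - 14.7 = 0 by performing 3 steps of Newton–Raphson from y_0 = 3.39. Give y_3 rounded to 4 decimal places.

2.1488

f'(y) = 3y^2 + 2.23
y_0 = 3.390000: f = 31.817919, f' = 36.706300 → y_1 = 3.390000 - (31.817919)/(36.706300) = 2.523176
y_1 = 2.523176: f = 6.990263, f' = 21.329244 → y_2 = 2.523176 - (6.990263)/(21.329244) = 2.195444
y_2 = 2.195444: f = 0.777826, f' = 16.689925 → y_3 = 2.195444 - (0.777826)/(16.689925) = 2.148840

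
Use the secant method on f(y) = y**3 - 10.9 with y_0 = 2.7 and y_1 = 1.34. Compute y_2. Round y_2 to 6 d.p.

f(y_0) = 8.783000, f(y_1) = -8.493896
y_2 = 1.340000 - (-8.493896)·(1.340000 - 2.700000)/(-8.493896 - (8.783000)) = 2.008621; f(y_2) = -2.796099

2.008621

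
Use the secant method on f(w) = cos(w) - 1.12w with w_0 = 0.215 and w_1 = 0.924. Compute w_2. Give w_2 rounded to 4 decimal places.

Secant update: w_(k+1) = w_k − f(w_k)·(w_k − w_(k-1))/(f(w_k) − f(w_(k-1))).
f(w_0) = 0.736176, f(w_1) = -0.432247
w_2 = 0.924000 - (-0.432247)·(0.924000 - 0.215000)/(-0.432247 - (0.736176)) = 0.661712; f(w_2) = 0.047824

0.6617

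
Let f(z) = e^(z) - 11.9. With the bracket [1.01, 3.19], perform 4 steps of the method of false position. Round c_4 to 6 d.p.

2.458023

f(1.010000) = -9.154399, f(3.190000) = 12.388427
step 1: c = 1.936368, f(c) = -4.966476 < 0 → new bracket [1.936368, 3.190000]
step 2: c = 2.295122, f(c) = -1.974356 < 0 → new bracket [2.295122, 3.190000]
step 3: c = 2.418135, f(c) = -0.675099 < 0 → new bracket [2.418135, 3.190000]
step 4: c = 2.458023, f(c) = -0.218304 < 0 → new bracket [2.458023, 3.190000]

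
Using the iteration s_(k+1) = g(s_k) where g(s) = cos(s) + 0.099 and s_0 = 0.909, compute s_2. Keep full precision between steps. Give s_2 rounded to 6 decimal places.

0.855053

s_1 = g(0.909000) = 0.713535
s_2 = g(0.713535) = 0.855053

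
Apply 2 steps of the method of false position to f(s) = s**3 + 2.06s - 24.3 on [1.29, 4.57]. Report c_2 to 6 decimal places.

2.299635

f(1.290000) = -19.495911, f(4.570000) = 80.558193
step 1: c = 1.929120, f(c) = -13.146784 < 0 → new bracket [1.929120, 4.570000]
step 2: c = 2.299635, f(c) = -7.401546 < 0 → new bracket [2.299635, 4.570000]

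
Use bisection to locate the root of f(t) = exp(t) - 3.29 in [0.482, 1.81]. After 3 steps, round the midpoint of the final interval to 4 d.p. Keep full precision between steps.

1.2290

f(0.482000) = -1.670690, f(1.810000) = 2.820447 (opposite signs)
step 1: m = 1.146000, f(m) = -0.144415 < 0 → root in [1.146000, 1.810000]
step 2: m = 1.478000, f(m) = 1.094169 > 0 → root in [1.146000, 1.478000]
step 3: m = 1.312000, f(m) = 0.423593 > 0 → root in [1.146000, 1.312000]
Midpoint of [1.146000, 1.312000] = 1.229000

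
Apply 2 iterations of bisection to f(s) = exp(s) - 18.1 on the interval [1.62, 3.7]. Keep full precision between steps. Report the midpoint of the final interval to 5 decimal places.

2.92000

f(1.620000) = -13.046910, f(3.700000) = 22.347304 (opposite signs)
step 1: m = 2.660000, f(m) = -3.803711 < 0 → root in [2.660000, 3.700000]
step 2: m = 3.180000, f(m) = 5.946754 > 0 → root in [2.660000, 3.180000]
Midpoint of [2.660000, 3.180000] = 2.920000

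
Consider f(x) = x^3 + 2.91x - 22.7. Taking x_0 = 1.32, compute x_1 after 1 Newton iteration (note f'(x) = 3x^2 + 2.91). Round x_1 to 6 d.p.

3.354955

x_0 = 1.320000: f = -16.558832, f' = 8.137200 → x_1 = 1.320000 - (-16.558832)/(8.137200) = 3.354955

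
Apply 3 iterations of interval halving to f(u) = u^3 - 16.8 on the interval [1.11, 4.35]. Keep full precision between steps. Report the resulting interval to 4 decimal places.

f(1.110000) = -15.432369, f(4.350000) = 65.512875 (opposite signs)
step 1: m = 2.730000, f(m) = 3.546417 > 0 → root in [1.110000, 2.730000]
step 2: m = 1.920000, f(m) = -9.722112 < 0 → root in [1.920000, 2.730000]
step 3: m = 2.325000, f(m) = -4.231922 < 0 → root in [2.325000, 2.730000]

[2.3250, 2.7300]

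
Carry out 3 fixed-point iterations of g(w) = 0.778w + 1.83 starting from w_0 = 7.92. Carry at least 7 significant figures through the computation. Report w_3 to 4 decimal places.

w_1 = g(7.920000) = 7.991760
w_2 = g(7.991760) = 8.047589
w_3 = g(8.047589) = 8.091024

8.0910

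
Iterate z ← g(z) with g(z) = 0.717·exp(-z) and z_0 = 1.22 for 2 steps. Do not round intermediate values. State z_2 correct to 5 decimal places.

z_1 = g(1.220000) = 0.211680
z_2 = g(0.211680) = 0.580213

0.58021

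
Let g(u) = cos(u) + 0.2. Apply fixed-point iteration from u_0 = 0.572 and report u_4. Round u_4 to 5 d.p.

u_1 = g(0.572000) = 1.040820
u_2 = g(1.040820) = 0.705513
u_3 = g(0.705513) = 0.961279
u_4 = g(0.961279) = 0.772472

0.77247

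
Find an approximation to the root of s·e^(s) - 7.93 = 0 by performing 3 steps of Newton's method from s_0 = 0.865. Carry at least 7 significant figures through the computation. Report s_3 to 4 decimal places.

f'(s) = (s + 1)·e^(s)
s_0 = 0.865000: f = -5.875620, f' = 4.429386 → s_1 = 0.865000 - (-5.875620)/(4.429386) = 2.191509
s_1 = 2.191509: f = 11.681164, f' = 28.559868 → s_2 = 2.191509 - (11.681164)/(28.559868) = 1.782503
s_2 = 1.782503: f = 2.666469, f' = 16.541183 → s_3 = 1.782503 - (2.666469)/(16.541183) = 1.621301

1.6213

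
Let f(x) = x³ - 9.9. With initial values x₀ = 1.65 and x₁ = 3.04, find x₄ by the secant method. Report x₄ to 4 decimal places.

f(x_0) = -5.407875, f(x_1) = 18.194464
x_2 = 3.040000 - (18.194464)·(3.040000 - 1.650000)/(18.194464 - (-5.407875)) = 1.968483; f(x_2) = -2.272274
x_3 = 1.968483 - (-2.272274)·(1.968483 - 3.040000)/(-2.272274 - (18.194464)) = 2.087446; f(x_3) = -0.804100
x_4 = 2.087446 - (-0.804100)·(2.087446 - 1.968483)/(-0.804100 - (-2.272274)) = 2.152600; f(x_4) = 0.074478

2.1526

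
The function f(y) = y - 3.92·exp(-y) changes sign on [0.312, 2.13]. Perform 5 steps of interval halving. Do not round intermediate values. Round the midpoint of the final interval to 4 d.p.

1.1926

f(0.312000) = -2.557368, f(2.130000) = 1.664158 (opposite signs)
step 1: m = 1.221000, f(m) = 0.064854 > 0 → root in [0.312000, 1.221000]
step 2: m = 0.766500, f(m) = -1.054875 < 0 → root in [0.766500, 1.221000]
step 3: m = 0.993750, f(m) = -0.457379 < 0 → root in [0.993750, 1.221000]
step 4: m = 1.107375, f(m) = -0.187892 < 0 → root in [1.107375, 1.221000]
step 5: m = 1.164187, f(m) = -0.059543 < 0 → root in [1.164187, 1.221000]
Midpoint of [1.164187, 1.221000] = 1.192594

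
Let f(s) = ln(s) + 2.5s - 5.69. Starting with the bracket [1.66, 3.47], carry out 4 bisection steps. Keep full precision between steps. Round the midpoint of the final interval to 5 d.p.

f(1.660000) = -1.033182, f(3.470000) = 4.229155 (opposite signs)
step 1: m = 2.565000, f(m) = 1.664458 > 0 → root in [1.660000, 2.565000]
step 2: m = 2.112500, f(m) = 0.339122 > 0 → root in [1.660000, 2.112500]
step 3: m = 1.886250, f(m) = -0.339784 < 0 → root in [1.886250, 2.112500]
step 4: m = 1.999375, f(m) = 0.001272 > 0 → root in [1.886250, 1.999375]
Midpoint of [1.886250, 1.999375] = 1.942813

1.94281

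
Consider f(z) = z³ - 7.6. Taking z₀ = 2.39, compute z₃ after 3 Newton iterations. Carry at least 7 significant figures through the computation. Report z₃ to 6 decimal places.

1.966098

Newton update: z ← z − f(z)/f'(z).
f'(z) = 3z²
z_0 = 2.390000: f = 6.051919, f' = 17.136300 → z_1 = 2.390000 - (6.051919)/(17.136300) = 2.036836
z_1 = 2.036836: f = 0.850227, f' = 12.446106 → z_2 = 2.036836 - (0.850227)/(12.446106) = 1.968524
z_2 = 1.968524: f = 0.028197, f' = 11.625256 → z_3 = 1.968524 - (0.028197)/(11.625256) = 1.966098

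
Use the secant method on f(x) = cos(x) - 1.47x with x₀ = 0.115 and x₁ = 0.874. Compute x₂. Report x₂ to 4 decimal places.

0.5414

f(x_0) = 0.824345, f(x_1) = -0.643016
x_2 = 0.874000 - (-0.643016)·(0.874000 - 0.115000)/(-0.643016 - (0.824345)) = 0.541397; f(x_2) = 0.061137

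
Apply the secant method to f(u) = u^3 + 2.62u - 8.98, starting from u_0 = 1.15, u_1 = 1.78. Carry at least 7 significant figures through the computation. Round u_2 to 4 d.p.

f(u_0) = -4.446125, f(u_1) = 1.323352
u_2 = 1.780000 - (1.323352)·(1.780000 - 1.150000)/(1.323352 - (-4.446125)) = 1.635496; f(u_2) = -0.320297

1.6355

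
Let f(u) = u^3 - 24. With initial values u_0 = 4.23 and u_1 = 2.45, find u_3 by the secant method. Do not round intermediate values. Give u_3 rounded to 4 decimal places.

2.9130

f(u_0) = 51.686967, f(u_1) = -9.293875
u_2 = 2.450000 - (-9.293875)·(2.450000 - 4.230000)/(-9.293875 - (51.686967)) = 2.721284; f(u_2) = -3.847851
u_3 = 2.721284 - (-3.847851)·(2.721284 - 2.450000)/(-3.847851 - (-9.293875)) = 2.912957; f(u_3) = 0.717368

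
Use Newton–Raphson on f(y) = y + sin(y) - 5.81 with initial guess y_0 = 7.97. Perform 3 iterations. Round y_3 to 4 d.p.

f'(y) = 1 + cos(y)
y_0 = 7.970000: f = 3.153277, f' = 0.884242 → y_1 = 7.970000 - (3.153277)/(0.884242) = 4.403919
y_1 = 4.403919: f = -2.358880, f' = 0.696399 → y_2 = 4.403919 - (-2.358880)/(0.696399) = 7.791173
y_2 = 7.791173: f = 2.979201, f' = 1.062768 → y_3 = 7.791173 - (2.979201)/(1.062768) = 4.987925

4.9879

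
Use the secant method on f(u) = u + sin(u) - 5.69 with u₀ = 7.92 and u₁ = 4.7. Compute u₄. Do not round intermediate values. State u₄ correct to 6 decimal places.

Secant update: u_(k+1) = u_k − f(u_k)·(u_k − u_(k-1))/(f(u_k) − f(u_(k-1))).
f(u_0) = 3.227822, f(u_1) = -1.989923
u_2 = 4.700000 - (-1.989923)·(4.700000 - 7.920000)/(-1.989923 - (3.227822)) = 5.928031; f(u_2) = -0.109704
u_3 = 5.928031 - (-0.109704)·(5.928031 - 4.700000)/(-0.109704 - (-1.989923)) = 5.999682; f(u_3) = 0.029962
u_4 = 5.999682 - (0.029962)·(5.999682 - 5.928031)/(0.029962 - (-0.109704)) = 5.984311; f(u_4) = -0.000133

5.984311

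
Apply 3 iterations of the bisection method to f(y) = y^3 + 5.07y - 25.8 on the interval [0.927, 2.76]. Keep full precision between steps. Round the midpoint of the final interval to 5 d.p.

2.41631

f(0.927000) = -20.303512, f(2.760000) = 9.217776 (opposite signs)
step 1: m = 1.843500, f(m) = -10.188335 < 0 → root in [1.843500, 2.760000]
step 2: m = 2.301750, f(m) = -1.935334 < 0 → root in [2.301750, 2.760000]
step 3: m = 2.530875, f(m) = 3.242621 > 0 → root in [2.301750, 2.530875]
Midpoint of [2.301750, 2.530875] = 2.416313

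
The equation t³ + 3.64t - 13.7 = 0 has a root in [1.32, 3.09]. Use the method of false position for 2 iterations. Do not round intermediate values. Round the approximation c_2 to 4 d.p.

f(1.320000) = -6.595232, f(3.090000) = 27.051229
step 1: c = 1.666948, f(c) = -3.000339 < 0 → new bracket [1.666948, 3.090000]
step 2: c = 1.809025, f(c) = -1.194989 < 0 → new bracket [1.809025, 3.090000]

1.8090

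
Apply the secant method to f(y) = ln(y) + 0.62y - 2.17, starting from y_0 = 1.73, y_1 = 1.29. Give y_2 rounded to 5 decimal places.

f(y_0) = -0.549279, f(y_1) = -1.115558
y_2 = 1.290000 - (-1.115558)·(1.290000 - 1.730000)/(-1.115558 - (-0.549279)) = 2.156791; f(y_2) = -0.064169

2.15679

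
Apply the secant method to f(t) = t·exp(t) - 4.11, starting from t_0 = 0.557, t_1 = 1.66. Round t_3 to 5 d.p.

f(t_0) = -3.137796, f(t_1) = 4.620456
t_2 = 1.660000 - (4.620456)·(1.660000 - 0.557000)/(4.620456 - (-3.137796)) = 1.003104; f(t_2) = -1.374802
t_3 = 1.003104 - (-1.374802)·(1.003104 - 1.660000)/(-1.374802 - (4.620456)) = 1.153740; f(t_3) = -0.452612

1.15374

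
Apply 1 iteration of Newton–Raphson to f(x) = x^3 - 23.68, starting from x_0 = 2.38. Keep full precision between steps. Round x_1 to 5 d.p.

2.98017

f'(x) = 3x^2
x_0 = 2.380000: f = -10.198728, f' = 16.993200 → x_1 = 2.380000 - (-10.198728)/(16.993200) = 2.980165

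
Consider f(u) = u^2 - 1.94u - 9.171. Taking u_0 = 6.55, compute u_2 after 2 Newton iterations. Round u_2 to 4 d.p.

4.1860

f'(u) = 2u - 1.94
u_0 = 6.550000: f = 21.024500, f' = 11.160000 → u_1 = 6.550000 - (21.024500)/(11.160000) = 4.666084
u_1 = 4.666084: f = 3.549139, f' = 7.392168 → u_2 = 4.666084 - (3.549139)/(7.392168) = 4.185963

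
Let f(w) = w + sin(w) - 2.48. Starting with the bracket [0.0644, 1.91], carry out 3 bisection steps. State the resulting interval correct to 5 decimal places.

[1.44860, 1.67930]

f(0.064400) = -2.351245, f(1.910000) = 0.373020 (opposite signs)
step 1: m = 0.987200, f(m) = -0.658314 < 0 → root in [0.987200, 1.910000]
step 2: m = 1.448600, f(m) = -0.038857 < 0 → root in [1.448600, 1.910000]
step 3: m = 1.679300, f(m) = 0.193419 > 0 → root in [1.448600, 1.679300]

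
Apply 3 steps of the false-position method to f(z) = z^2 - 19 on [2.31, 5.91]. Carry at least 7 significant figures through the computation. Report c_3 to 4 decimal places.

4.3497

f(2.310000) = -13.663900, f(5.910000) = 15.928100
step 1: c = 3.972275, f(c) = -3.221032 < 0 → new bracket [3.972275, 5.910000]
step 2: c = 4.298215, f(c) = -0.525346 < 0 → new bracket [4.298215, 5.910000]
step 3: c = 4.349678, f(c) = -0.080299 < 0 → new bracket [4.349678, 5.910000]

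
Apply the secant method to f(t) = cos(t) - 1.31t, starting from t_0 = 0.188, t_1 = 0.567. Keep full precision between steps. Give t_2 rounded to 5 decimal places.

Secant update: t_(k+1) = t_k − f(t_k)·(t_k − t_(k-1))/(f(t_k) − f(t_(k-1))).
f(t_0) = 0.736100, f(t_1) = 0.100746
t_2 = 0.567000 - (0.100746)·(0.567000 - 0.188000)/(0.100746 - (0.736100)) = 0.627097; f(t_2) = -0.011762

0.62710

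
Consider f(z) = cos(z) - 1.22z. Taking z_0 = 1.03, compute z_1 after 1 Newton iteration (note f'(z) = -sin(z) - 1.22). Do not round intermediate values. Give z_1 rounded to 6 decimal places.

z_0 = 1.030000: f = -0.741781, f' = -2.077299 → z_1 = 1.030000 - (-0.741781)/(-2.077299) = 0.672911

0.672911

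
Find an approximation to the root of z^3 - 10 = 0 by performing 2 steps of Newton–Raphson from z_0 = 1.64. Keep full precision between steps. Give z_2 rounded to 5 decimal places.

f'(z) = 3z^2
z_0 = 1.640000: f = -5.589056, f' = 8.068800 → z_1 = 1.640000 - (-5.589056)/(8.068800) = 2.332675
z_1 = 2.332675: f = 2.692954, f' = 16.324118 → z_2 = 2.332675 - (2.692954)/(16.324118) = 2.167707

2.16771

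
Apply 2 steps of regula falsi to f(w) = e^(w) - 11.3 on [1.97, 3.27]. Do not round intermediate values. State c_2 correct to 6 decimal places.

2.360049

f(1.970000) = -4.129324, f(3.270000) = 15.011339
step 1: c = 2.250456, f(c) = -1.807933 < 0 → new bracket [2.250456, 3.270000]
step 2: c = 2.360049, f(c) = -0.708531 < 0 → new bracket [2.360049, 3.270000]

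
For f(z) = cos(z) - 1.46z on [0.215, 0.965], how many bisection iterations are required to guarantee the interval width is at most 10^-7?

23

Initial width b − a = 0.965 − 0.215 = 0.750000.
After n steps the width is (b−a)/2^n; need (b−a)/2^n ≤ 10^-7.
So n ≥ log₂(0.750000/10^-7) = log₂(7500000.0000) ≈ 22.8385.
Hence n = 23.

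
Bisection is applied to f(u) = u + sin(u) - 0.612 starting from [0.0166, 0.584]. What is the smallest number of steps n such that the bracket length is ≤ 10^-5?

Initial width b − a = 0.584 − 0.0166 = 0.567400.
After n steps the width is (b−a)/2^n; need (b−a)/2^n ≤ 10^-5.
So n ≥ log₂(0.567400/10^-5) = log₂(56740.0000) ≈ 15.7921.
Hence n = 16.

16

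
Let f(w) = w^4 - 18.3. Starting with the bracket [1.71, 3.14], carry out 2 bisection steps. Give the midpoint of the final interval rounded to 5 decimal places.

2.24625

f(1.710000) = -9.749639, f(3.140000) = 78.911712 (opposite signs)
step 1: m = 2.425000, f(m) = 16.281750 > 0 → root in [1.710000, 2.425000]
step 2: m = 2.067500, f(m) = -0.028169 < 0 → root in [2.067500, 2.425000]
Midpoint of [2.067500, 2.425000] = 2.246250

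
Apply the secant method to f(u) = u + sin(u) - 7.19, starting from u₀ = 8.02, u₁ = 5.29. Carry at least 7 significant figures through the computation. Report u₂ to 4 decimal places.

f(u_0) = 1.816251, f(u_1) = -2.737769
u_2 = 5.290000 - (-2.737769)·(5.290000 - 8.020000)/(-2.737769 - (1.816251)) = 6.931212; f(u_2) = 0.344826

6.9312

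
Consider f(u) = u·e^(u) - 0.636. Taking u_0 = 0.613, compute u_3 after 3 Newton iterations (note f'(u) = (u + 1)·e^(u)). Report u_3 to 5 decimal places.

u_0 = 0.613000: f = 0.495574, f' = 2.977535 → u_1 = 0.613000 - (0.495574)/(2.977535) = 0.446562
u_1 = 0.446562: f = 0.061946, f' = 2.260876 → u_2 = 0.446562 - (0.061946)/(2.260876) = 0.419163
u_2 = 0.419163: f = 0.001417, f' = 2.158106 → u_3 = 0.419163 - (0.001417)/(2.158106) = 0.418507

0.41851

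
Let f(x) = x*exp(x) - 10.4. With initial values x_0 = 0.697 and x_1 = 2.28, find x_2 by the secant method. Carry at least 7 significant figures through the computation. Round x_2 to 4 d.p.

f(x_0) = -9.000619, f(x_1) = 11.890831
x_2 = 2.280000 - (11.890831)·(2.280000 - 0.697000)/(11.890831 - (-9.000619)) = 1.379001; f(x_2) = -4.924085

1.3790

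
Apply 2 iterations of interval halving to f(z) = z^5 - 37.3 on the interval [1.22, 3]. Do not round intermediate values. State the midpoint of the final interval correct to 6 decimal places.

1.887500

f(1.220000) = -34.597292, f(3.000000) = 205.700000 (opposite signs)
step 1: m = 2.110000, f(m) = 4.522720 > 0 → root in [1.220000, 2.110000]
step 2: m = 1.665000, f(m) = -24.504090 < 0 → root in [1.665000, 2.110000]
Midpoint of [1.665000, 2.110000] = 1.887500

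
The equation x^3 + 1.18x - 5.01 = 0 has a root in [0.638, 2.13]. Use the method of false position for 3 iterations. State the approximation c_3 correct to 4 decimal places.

f(0.638000) = -3.997466, f(2.130000) = 7.166997
step 1: c = 1.172215, f(c) = -2.016062 < 0 → new bracket [1.172215, 2.130000]
step 2: c = 1.382488, f(c) = -0.736351 < 0 → new bracket [1.382488, 2.130000]
step 3: c = 1.452133, f(c) = -0.234381 < 0 → new bracket [1.452133, 2.130000]

1.4521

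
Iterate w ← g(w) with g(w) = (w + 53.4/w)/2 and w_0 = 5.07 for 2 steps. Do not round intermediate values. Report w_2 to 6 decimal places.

7.323155

w_1 = g(5.070000) = 7.801272
w_2 = g(7.801272) = 7.323155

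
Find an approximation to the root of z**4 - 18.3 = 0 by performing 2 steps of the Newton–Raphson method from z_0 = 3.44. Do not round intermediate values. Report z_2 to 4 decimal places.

2.2537

f'(z) = 4z**3
z_0 = 3.440000: f = 121.734089, f' = 162.830336 → z_1 = 3.440000 - (121.734089)/(162.830336) = 2.692387
z_1 = 2.692387: f = 34.247237, f' = 78.067884 → z_2 = 2.692387 - (34.247237)/(78.067884) = 2.253702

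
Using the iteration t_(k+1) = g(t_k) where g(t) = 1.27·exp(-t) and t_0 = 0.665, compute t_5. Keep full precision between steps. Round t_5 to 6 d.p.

t_1 = g(0.665000) = 0.653127
t_2 = g(0.653127) = 0.660928
t_3 = g(0.660928) = 0.655792
t_4 = g(0.655792) = 0.659169
t_5 = g(0.659169) = 0.656947

0.656947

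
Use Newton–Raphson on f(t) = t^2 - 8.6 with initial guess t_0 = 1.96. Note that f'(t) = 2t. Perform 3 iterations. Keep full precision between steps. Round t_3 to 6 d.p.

t_0 = 1.960000: f = -4.758400, f' = 3.920000 → t_1 = 1.960000 - (-4.758400)/(3.920000) = 3.173878
t_1 = 3.173878: f = 1.473499, f' = 6.347755 → t_2 = 3.173878 - (1.473499)/(6.347755) = 2.941748
t_2 = 2.941748: f = 0.053884, f' = 5.883497 → t_3 = 2.941748 - (0.053884)/(5.883497) = 2.932590

2.932590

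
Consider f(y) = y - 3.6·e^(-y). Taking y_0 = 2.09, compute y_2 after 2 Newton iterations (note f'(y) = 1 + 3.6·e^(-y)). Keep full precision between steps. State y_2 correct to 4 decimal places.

1.1351

y_0 = 2.090000: f = 1.644726, f' = 1.445274 → y_1 = 2.090000 - (1.644726)/(1.445274) = 0.951997
y_1 = 0.951997: f = -0.437494, f' = 2.389491 → y_2 = 0.951997 - (-0.437494)/(2.389491) = 1.135088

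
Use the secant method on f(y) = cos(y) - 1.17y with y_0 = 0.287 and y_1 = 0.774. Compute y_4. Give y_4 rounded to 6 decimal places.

0.669957

f(y_0) = 0.623307, f(y_1) = -0.190460
y_2 = 0.774000 - (-0.190460)·(0.774000 - 0.287000)/(-0.190460 - (0.623307)) = 0.660019; f(y_2) = 0.017758
y_3 = 0.660019 - (0.017758)·(0.660019 - 0.774000)/(0.017758 - (-0.190460)) = 0.669740; f(y_3) = 0.000387
y_4 = 0.669740 - (0.000387)·(0.669740 - 0.660019)/(0.000387 - (0.017758)) = 0.669957; f(y_4) = -0.000001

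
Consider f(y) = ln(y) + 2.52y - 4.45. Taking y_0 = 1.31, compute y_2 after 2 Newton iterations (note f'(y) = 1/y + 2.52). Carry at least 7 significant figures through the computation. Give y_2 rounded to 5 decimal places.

Newton update: y ← y − f(y)/f'(y).
y_0 = 1.310000: f = -0.878773, f' = 3.283359 → y_1 = 1.310000 - (-0.878773)/(3.283359) = 1.577644
y_1 = 1.577644: f = -0.018403, f' = 3.153856 → y_2 = 1.577644 - (-0.018403)/(3.153856) = 1.583480

1.58348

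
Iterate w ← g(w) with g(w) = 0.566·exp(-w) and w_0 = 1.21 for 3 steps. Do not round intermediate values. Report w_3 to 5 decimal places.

0.35090

w_1 = g(1.210000) = 0.168780
w_2 = g(0.168780) = 0.478097
w_3 = g(0.478097) = 0.350898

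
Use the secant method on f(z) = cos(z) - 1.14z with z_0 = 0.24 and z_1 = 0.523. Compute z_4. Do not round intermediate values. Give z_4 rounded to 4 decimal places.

0.6813

Secant update: z_(k+1) = z_k − f(z_k)·(z_k − z_(k-1))/(f(z_k) − f(z_(k-1))).
f(z_0) = 0.697738, f(z_1) = 0.270105
z_2 = 0.523000 - (0.270105)·(0.523000 - 0.240000)/(0.270105 - (0.697738)) = 0.701750; f(z_2) = -0.036282
z_3 = 0.701750 - (-0.036282)·(0.701750 - 0.523000)/(-0.036282 - (0.270105)) = 0.680583; f(z_3) = 0.001342
z_4 = 0.680583 - (0.001342)·(0.680583 - 0.701750)/(0.001342 - (-0.036282)) = 0.681338; f(z_4) = 0.000006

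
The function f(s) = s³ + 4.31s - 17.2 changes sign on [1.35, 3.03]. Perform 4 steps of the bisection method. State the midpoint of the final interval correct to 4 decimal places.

2.0325

f(1.350000) = -8.921125, f(3.030000) = 23.677427 (opposite signs)
step 1: m = 2.190000, f(m) = 2.742359 > 0 → root in [1.350000, 2.190000]
step 2: m = 1.770000, f(m) = -4.026067 < 0 → root in [1.770000, 2.190000]
step 3: m = 1.980000, f(m) = -0.903808 < 0 → root in [1.980000, 2.190000]
step 4: m = 2.085000, f(m) = 0.850314 > 0 → root in [1.980000, 2.085000]
Midpoint of [1.980000, 2.085000] = 2.032500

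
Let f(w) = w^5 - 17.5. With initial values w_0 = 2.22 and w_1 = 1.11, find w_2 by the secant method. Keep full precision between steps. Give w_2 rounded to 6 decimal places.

1.446058

f(w_0) = 36.421861, f(w_1) = -15.814942
w_2 = 1.110000 - (-15.814942)·(1.110000 - 2.220000)/(-15.814942 - (36.421861)) = 1.446058; f(w_2) = -11.176926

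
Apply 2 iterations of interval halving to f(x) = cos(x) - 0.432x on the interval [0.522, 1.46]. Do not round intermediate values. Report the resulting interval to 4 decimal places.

[0.9910, 1.2255]

f(0.522000) = 0.641320, f(1.460000) = -0.520150 (opposite signs)
step 1: m = 0.991000, f(m) = 0.119742 > 0 → root in [0.991000, 1.460000]
step 2: m = 1.225500, f(m) = -0.190940 < 0 → root in [0.991000, 1.225500]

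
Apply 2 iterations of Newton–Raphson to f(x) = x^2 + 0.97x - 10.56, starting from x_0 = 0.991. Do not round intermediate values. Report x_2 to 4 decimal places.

f'(x) = 2x + 0.97
x_0 = 0.991000: f = -8.616649, f' = 2.952000 → x_1 = 0.991000 - (-8.616649)/(2.952000) = 3.909919
x_1 = 3.909919: f = 8.520088, f' = 8.789838 → x_2 = 3.909919 - (8.520088)/(8.789838) = 2.940608

2.9406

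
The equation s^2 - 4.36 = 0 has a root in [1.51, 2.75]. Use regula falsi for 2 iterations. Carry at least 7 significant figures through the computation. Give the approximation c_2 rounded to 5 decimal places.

False-position update: c = (a·f(b) − b·f(a))/(f(b) − f(a)); replace the endpoint whose sign matches f(c).
f(1.510000) = -2.079900, f(2.750000) = 3.202500
step 1: c = 1.998239, f(c) = -0.367039 < 0 → new bracket [1.998239, 2.750000]
step 2: c = 2.075539, f(c) = -0.052136 < 0 → new bracket [2.075539, 2.750000]

2.07554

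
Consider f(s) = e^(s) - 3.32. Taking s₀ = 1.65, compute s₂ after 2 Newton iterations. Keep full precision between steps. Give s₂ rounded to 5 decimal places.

f'(s) = e^(s)
s_0 = 1.650000: f = 1.886980, f' = 5.206980 → s_1 = 1.650000 - (1.886980)/(5.206980) = 1.287606
s_1 = 1.287606: f = 0.304099, f' = 3.624099 → s_2 = 1.287606 - (0.304099)/(3.624099) = 1.203695

1.20370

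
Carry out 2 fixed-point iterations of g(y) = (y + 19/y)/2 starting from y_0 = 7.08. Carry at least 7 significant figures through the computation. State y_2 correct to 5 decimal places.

y_1 = g(7.080000) = 4.881808
y_2 = g(4.881808) = 4.386904

4.38690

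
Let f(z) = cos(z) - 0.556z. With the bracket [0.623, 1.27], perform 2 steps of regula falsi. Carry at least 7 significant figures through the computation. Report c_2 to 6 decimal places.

f(0.623000) = 0.465744, f(1.270000) = -0.409839
step 1: c = 0.967155, f(c) = 0.029906 > 0 → new bracket [0.967155, 1.270000]
step 2: c = 0.987751, f(c) = 0.001380 > 0 → new bracket [0.987751, 1.270000]

0.987751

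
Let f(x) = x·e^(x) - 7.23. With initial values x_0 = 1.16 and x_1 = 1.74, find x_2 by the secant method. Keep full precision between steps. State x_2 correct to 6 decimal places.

Secant update: x_(k+1) = x_k − f(x_k)·(x_k − x_(k-1))/(f(x_k) − f(x_(k-1))).
f(x_0) = -3.529677, f(x_1) = 2.683378
x_2 = 1.740000 - (2.683378)·(1.740000 - 1.160000)/(2.683378 - (-3.529677)) = 1.489502; f(x_2) = -0.624230

1.489502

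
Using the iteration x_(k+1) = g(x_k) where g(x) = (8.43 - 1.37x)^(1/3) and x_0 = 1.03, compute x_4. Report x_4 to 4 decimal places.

x_1 = g(1.030000) = 1.914651
x_2 = g(1.914651) = 1.797417
x_3 = g(1.797417) = 1.813838
x_4 = g(1.813838) = 1.811556

1.8116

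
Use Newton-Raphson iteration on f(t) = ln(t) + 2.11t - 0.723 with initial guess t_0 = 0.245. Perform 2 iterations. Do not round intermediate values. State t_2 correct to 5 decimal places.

0.58832

f'(t) = 1/t + 2.11
t_0 = 0.245000: f = -1.612547, f' = 6.191633 → t_1 = 0.245000 - (-1.612547)/(6.191633) = 0.505440
t_1 = 0.505440: f = -0.338849, f' = 4.088475 → t_2 = 0.505440 - (-0.338849)/(4.088475) = 0.588319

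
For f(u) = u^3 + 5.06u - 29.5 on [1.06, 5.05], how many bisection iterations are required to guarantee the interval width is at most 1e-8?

29

Initial width b − a = 5.05 − 1.06 = 3.990000.
After n steps the width is (b−a)/2^n; need (b−a)/2^n ≤ 1e-8.
So n ≥ log₂(3.990000/1e-8) = log₂(399000000.0000) ≈ 28.5718.
Hence n = 29.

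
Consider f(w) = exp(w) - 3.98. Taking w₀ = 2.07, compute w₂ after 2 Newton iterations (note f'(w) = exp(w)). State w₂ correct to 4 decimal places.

w_0 = 2.070000: f = 3.944823, f' = 7.924823 → w_1 = 2.070000 - (3.944823)/(7.924823) = 1.572219
w_1 = 1.572219: f = 0.837328, f' = 4.817328 → w_2 = 1.572219 - (0.837328)/(4.817328) = 1.398404

1.3984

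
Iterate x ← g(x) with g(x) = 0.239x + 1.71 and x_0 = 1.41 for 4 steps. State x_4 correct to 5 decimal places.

2.24431

x_1 = g(1.410000) = 2.046990
x_2 = g(2.046990) = 2.199231
x_3 = g(2.199231) = 2.235616
x_4 = g(2.235616) = 2.244312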